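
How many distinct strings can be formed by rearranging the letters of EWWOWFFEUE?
10! / (3! × 2! × 1! × 1! × 3!) = 50400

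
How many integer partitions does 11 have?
Pentagonal recurrence p(n) = p(n-1) + p(n-2) - p(n-5) - p(n-7) + p(n-12) + p(n-15) - ... gives p(0..10) = 1, 1, 2, 3, 5, 7, 11, 15, 22, 30, 42. p(11) = p(10) + p(9) - p(6) - p(4) = 42 + 30 - 11 - 5 = 56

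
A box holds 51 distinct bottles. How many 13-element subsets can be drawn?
C(51,13) = 51!/(13!×38!) = 476260169700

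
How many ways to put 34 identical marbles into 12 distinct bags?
C(34+12-1, 12-1) = C(45, 11) = 10150595910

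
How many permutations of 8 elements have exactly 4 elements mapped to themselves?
Choose the 4 fixed points C(8,4) = 70, derange the rest: !4 = Σ_{j=0}^{4} (-1)^j·4!/j! = 24 - 24 + 12 - 4 + 1 = 9. Product = 70 × 9 = 630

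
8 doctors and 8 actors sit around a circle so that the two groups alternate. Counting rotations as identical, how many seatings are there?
Fix one of the doctors: (8-1)! ways for the remaining doctors, × 8! ways for the actors = 5040 × 40320 = 203212800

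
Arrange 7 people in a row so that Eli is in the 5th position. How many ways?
Fix one position: (7-1)! = 720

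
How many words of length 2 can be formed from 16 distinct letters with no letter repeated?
P(16,2) = 16!/(16-2)! = 240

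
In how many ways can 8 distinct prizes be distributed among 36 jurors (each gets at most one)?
P(36,8) = 36!/(36-8)! = 1220096908800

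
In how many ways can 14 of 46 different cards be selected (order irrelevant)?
C(46,14) = 46!/(14!×32!) = 239877544005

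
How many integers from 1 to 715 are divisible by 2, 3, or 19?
⌊715/2⌋+⌊715/3⌋+⌊715/19⌋ - ⌊715/6⌋-⌊715/38⌋-⌊715/57⌋ + ⌊715/114⌋ = 357+238+37 - 119-18-12 + 6 = 489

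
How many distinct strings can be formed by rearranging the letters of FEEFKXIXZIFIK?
13! / (3! × 2! × 2! × 2! × 3! × 1!) = 21621600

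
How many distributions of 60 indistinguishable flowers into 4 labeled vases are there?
C(60+4-1, 4-1) = C(63, 3) = 39711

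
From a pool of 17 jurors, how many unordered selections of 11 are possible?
C(17,11) = 17!/(11!×6!) = 12376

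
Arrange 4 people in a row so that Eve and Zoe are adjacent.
Treat as block: (4-1)! × 2! = 6 × 2 = 12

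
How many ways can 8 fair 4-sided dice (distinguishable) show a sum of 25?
Coefficient of x^25 in (x + x² + ... + x^4)^8. By inclusion-exclusion on dice exceeding 4: Σ_j (-1)^j C(8,j)·C(25-1-4j, 7) = C(8,0)·C(24,7) - C(8,1)·C(20,7) + C(8,2)·C(16,7) - C(8,3)·C(12,7) + C(8,4)·C(8,7) = 1·346104 - 8·77520 + 28·11440 - 56·792 + 70·8 = 2472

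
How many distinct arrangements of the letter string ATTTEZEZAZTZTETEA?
17! / (4! × 3! × 4! × 6!) = 142942800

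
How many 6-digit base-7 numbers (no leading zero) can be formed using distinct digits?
First digit: 6 choices (nonzero). Then descending: 6 × 6 × 5 × 4 × 3 × 2 = 4320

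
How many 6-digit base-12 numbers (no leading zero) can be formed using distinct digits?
First digit: 11 choices (nonzero). Then descending: 11 × 11 × 10 × 9 × 8 × 7 = 609840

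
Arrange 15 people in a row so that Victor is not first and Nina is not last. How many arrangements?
By inclusion-exclusion: 15! - 2×(15-1)! + (15-2)! = 1307674368000 - 174356582400 + 6227020800 = 1139544806400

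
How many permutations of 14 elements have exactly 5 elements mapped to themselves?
Choose the 5 fixed points C(14,5) = 2002, derange the rest: !9 = Σ_{j=0}^{9} (-1)^j·9!/j! = 362880 - 362880 + 181440 - 60480 + 15120 - 3024 + 504 - 72 + 9 - 1 = 133496. Product = 2002 × 133496 = 267258992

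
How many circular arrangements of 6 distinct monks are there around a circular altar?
Circular: fix one position, arrange the rest. (6-1)! = 120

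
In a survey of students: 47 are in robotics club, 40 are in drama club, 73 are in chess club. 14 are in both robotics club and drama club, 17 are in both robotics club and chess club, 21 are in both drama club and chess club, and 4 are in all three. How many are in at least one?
|A∪B∪C| = 47+40+73-14-17-21+4 = 112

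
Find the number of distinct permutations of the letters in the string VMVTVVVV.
8! / (1! × 1! × 6!) = 56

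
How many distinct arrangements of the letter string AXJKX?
5! / (1! × 1! × 1! × 2!) = 60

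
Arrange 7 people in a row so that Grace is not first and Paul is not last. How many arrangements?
By inclusion-exclusion: 7! - 2×(7-1)! + (7-2)! = 5040 - 1440 + 120 = 3720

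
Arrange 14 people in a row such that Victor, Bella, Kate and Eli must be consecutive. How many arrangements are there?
Treat the 4 as one block: (14-4+1)! × 4! = 39916800 × 24 = 958003200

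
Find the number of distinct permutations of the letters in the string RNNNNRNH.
8! / (1! × 5! × 2!) = 168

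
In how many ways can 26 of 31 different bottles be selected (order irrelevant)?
C(31,26) = 31!/(26!×5!) = 169911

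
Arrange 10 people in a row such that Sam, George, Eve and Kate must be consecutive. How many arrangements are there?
Treat the 4 as one block: (10-4+1)! × 4! = 5040 × 24 = 120960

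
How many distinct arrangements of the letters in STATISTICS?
10! / (3! × 3! × 1! × 2! × 1!) = 50400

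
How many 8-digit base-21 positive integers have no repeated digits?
First digit: 20 choices (nonzero). Then descending: 20 × 20 × 19 × 18 × 17 × 16 × 15 × 14 = 7814016000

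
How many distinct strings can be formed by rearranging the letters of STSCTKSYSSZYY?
13! / (5! × 1! × 1! × 2! × 1! × 3!) = 4324320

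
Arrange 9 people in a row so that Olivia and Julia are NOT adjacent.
Total - adjacent = 9! - (9-1)!×2 = 362880 - 80640 = 282240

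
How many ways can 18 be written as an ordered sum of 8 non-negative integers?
C(18+8-1, 8-1) = C(25, 7) = 480700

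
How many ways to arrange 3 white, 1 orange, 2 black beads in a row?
6! / (3! × 1! × 2!) = 60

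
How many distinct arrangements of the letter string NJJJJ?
5! / (4! × 1!) = 5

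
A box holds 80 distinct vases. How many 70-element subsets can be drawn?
C(80,70) = 80!/(70!×10!) = 1646492110120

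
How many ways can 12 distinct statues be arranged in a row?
12! = 479001600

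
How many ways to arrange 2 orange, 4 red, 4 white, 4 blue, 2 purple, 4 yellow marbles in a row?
20! / (2! × 4! × 4! × 4! × 2! × 4!) = 1833241410000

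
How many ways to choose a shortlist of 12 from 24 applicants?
C(24,12) = 24!/(12!×12!) = 2704156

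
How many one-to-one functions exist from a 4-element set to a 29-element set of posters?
P(29,4) = 29!/(29-4)! = 570024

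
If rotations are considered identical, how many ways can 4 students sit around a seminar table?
Circular: fix one position, arrange the rest. (4-1)! = 6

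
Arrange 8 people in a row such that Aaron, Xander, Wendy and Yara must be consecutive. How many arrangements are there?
Treat the 4 as one block: (8-4+1)! × 4! = 120 × 24 = 2880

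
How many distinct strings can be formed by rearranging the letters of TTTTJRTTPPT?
11! / (7! × 1! × 2! × 1!) = 3960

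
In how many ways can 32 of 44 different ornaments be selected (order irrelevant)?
C(44,32) = 44!/(32!×12!) = 21090682613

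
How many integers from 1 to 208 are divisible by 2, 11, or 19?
⌊208/2⌋+⌊208/11⌋+⌊208/19⌋ - ⌊208/22⌋-⌊208/38⌋-⌊208/209⌋ + ⌊208/418⌋ = 104+18+10 - 9-5-0 + 0 = 118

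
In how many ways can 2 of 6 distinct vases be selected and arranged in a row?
P(6,2) = 6!/(6-2)! = 30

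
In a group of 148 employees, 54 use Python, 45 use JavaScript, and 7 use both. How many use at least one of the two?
|A∪B| = |A| + |B| - |A∩B| = 54 + 45 - 7 = 92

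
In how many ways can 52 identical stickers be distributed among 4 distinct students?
C(52+4-1, 4-1) = C(55, 3) = 26235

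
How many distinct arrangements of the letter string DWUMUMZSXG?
10! / (1! × 1! × 1! × 2! × 1! × 1! × 2! × 1!) = 907200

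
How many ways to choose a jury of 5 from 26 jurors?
C(26,5) = 26!/(5!×21!) = 65780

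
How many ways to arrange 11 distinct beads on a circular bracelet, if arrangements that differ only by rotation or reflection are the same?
(11-1)!/2 = 3628800/2 = 1814400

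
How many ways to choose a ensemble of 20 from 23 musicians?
C(23,20) = 23!/(20!×3!) = 1771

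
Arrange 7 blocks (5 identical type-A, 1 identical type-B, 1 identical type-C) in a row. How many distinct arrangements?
7! / (5! × 1! × 1!) = 42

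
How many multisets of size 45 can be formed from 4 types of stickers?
C(45+4-1, 4-1) = C(48, 3) = 17296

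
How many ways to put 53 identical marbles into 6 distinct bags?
C(53+6-1, 6-1) = C(58, 5) = 4582116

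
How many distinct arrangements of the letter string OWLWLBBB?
8! / (2! × 3! × 2! × 1!) = 1680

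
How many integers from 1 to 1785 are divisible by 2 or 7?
⌊1785/2⌋ + ⌊1785/7⌋ - ⌊1785/14⌋ = 892 + 255 - 127 = 1020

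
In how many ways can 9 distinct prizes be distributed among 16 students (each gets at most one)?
P(16,9) = 16!/(16-9)! = 4151347200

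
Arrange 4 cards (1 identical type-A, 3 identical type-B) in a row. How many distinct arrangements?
4! / (1! × 3!) = 4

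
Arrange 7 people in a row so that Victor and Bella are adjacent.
Treat as block: (7-1)! × 2! = 720 × 2 = 1440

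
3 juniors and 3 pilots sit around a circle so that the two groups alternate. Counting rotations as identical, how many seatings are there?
Fix one of the juniors: (3-1)! ways for the remaining juniors, × 3! ways for the pilots = 2 × 6 = 12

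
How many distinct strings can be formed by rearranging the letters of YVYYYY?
6! / (5! × 1!) = 6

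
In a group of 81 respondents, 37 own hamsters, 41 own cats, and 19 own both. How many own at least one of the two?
|A∪B| = |A| + |B| - |A∩B| = 37 + 41 - 19 = 59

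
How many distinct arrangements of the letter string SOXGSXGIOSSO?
12! / (2! × 3! × 1! × 4! × 2!) = 831600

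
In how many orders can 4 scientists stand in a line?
4! = 24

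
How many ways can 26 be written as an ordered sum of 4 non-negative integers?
C(26+4-1, 4-1) = C(29, 3) = 3654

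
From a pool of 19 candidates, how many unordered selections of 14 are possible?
C(19,14) = 19!/(14!×5!) = 11628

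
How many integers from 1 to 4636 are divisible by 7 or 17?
⌊4636/7⌋ + ⌊4636/17⌋ - ⌊4636/119⌋ = 662 + 272 - 38 = 896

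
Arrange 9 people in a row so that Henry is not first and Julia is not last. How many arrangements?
By inclusion-exclusion: 9! - 2×(9-1)! + (9-2)! = 362880 - 80640 + 5040 = 287280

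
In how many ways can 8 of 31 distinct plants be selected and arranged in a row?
P(31,8) = 31!/(31-8)! = 318073392000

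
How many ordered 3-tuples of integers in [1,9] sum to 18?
Coefficient of x^18 in (x + x² + ... + x^9)^3. By inclusion-exclusion on dice exceeding 9: Σ_j (-1)^j C(3,j)·C(18-1-9j, 2) = C(3,0)·C(17,2) - C(3,1)·C(8,2) = 1·136 - 3·28 = 52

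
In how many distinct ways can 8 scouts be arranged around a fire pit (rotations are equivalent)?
Circular: fix one position, arrange the rest. (8-1)! = 5040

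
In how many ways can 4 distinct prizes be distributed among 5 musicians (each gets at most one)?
P(5,4) = 5!/(5-4)! = 120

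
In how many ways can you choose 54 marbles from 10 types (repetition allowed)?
C(54+10-1, 10-1) = C(63, 9) = 23667689815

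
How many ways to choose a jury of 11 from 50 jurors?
C(50,11) = 50!/(11!×39!) = 37353738800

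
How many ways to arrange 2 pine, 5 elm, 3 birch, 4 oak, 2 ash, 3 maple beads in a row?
19! / (2! × 5! × 3! × 4! × 2! × 3!) = 293318625600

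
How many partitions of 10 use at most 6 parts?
By conjugation, equals partitions of 10 into parts ≤ 6. Let r_j(i) = number of partitions of i into parts ≤ j, for i = 0..10. r_1(i) = 1 for all i; r_j(i) = r_{j-1}(i) + r_j(i-j). Rows j = 2..6: ≤2: 1 1 2 2 3 3 4 4 5 5 6; ≤3: 1 1 2 3 4 5 7 8 10 12 14; ≤4: 1 1 2 3 5 6 9 11 15 18 23; ≤5: 1 1 2 3 5 7 10 13 18 23 30; ≤6: 1 1 2 3 5 7 11 14 20 26 35. r_6(10) = 35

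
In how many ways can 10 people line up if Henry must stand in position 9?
Fix one position: (10-1)! = 362880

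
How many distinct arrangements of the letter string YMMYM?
5! / (2! × 3!) = 10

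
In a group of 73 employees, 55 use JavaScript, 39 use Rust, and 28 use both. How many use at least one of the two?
|A∪B| = |A| + |B| - |A∩B| = 55 + 39 - 28 = 66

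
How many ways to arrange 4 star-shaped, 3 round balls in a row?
7! / (4! × 3!) = 35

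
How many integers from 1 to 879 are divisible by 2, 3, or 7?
⌊879/2⌋+⌊879/3⌋+⌊879/7⌋ - ⌊879/6⌋-⌊879/14⌋-⌊879/21⌋ + ⌊879/42⌋ = 439+293+125 - 146-62-41 + 20 = 628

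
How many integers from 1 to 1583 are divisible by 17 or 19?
⌊1583/17⌋ + ⌊1583/19⌋ - ⌊1583/323⌋ = 93 + 83 - 4 = 172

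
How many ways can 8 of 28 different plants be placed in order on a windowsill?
P(28,8) = 28!/(28-8)! = 125318793600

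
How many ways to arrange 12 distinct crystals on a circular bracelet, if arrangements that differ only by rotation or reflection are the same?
(12-1)!/2 = 39916800/2 = 19958400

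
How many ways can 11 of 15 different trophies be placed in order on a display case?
P(15,11) = 15!/(15-11)! = 54486432000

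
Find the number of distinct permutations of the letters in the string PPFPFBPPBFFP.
12! / (2! × 4! × 6!) = 13860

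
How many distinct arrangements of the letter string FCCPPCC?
7! / (1! × 2! × 4!) = 105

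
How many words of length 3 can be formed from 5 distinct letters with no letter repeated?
P(5,3) = 5!/(5-3)! = 60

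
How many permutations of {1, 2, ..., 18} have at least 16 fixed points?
Exactly j fixed points: C(18,j)·!(18-j); sum over j ≥ 16 (derangement numbers via !m = (m-1)·(!(m-1) + !(m-2)): !0..!2 = 1, 0, 1). Σ_{j=16}^{18} C(18,j)·!(18-j) = C(18,16)·!2 + C(18,17)·!1 + C(18,18)·!0 = 153·1 + 18·0 + 1·1 = 154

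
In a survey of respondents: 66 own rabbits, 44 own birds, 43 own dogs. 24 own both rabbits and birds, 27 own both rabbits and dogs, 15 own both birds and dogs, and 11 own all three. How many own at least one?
|A∪B∪C| = 66+44+43-24-27-15+11 = 98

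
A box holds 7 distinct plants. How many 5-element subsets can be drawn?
C(7,5) = 7!/(5!×2!) = 21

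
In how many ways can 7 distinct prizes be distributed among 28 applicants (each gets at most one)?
P(28,7) = 28!/(28-7)! = 5967561600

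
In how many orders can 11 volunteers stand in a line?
11! = 39916800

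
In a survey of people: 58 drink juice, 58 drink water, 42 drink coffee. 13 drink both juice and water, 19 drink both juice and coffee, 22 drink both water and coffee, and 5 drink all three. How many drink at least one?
|A∪B∪C| = 58+58+42-13-19-22+5 = 109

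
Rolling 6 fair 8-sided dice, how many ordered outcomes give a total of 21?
Coefficient of x^21 in (x + x² + ... + x^8)^6. By inclusion-exclusion on dice exceeding 8: Σ_j (-1)^j C(6,j)·C(21-1-8j, 5) = C(6,0)·C(20,5) - C(6,1)·C(12,5) = 1·15504 - 6·792 = 10752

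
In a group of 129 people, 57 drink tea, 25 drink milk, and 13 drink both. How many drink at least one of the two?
|A∪B| = |A| + |B| - |A∩B| = 57 + 25 - 13 = 69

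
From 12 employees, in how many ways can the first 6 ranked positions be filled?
P(12,6) = 12!/(12-6)! = 665280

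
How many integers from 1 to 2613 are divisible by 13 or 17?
⌊2613/13⌋ + ⌊2613/17⌋ - ⌊2613/221⌋ = 201 + 153 - 11 = 343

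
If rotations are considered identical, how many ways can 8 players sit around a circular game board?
Circular: fix one position, arrange the rest. (8-1)! = 5040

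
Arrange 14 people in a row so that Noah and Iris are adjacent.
Treat as block: (14-1)! × 2! = 6227020800 × 2 = 12454041600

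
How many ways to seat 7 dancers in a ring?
Circular: fix one position, arrange the rest. (7-1)! = 720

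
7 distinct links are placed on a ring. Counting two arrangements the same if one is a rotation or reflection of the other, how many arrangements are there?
(7-1)!/2 = 720/2 = 360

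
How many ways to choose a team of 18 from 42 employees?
C(42,18) = 42!/(18!×24!) = 353697121050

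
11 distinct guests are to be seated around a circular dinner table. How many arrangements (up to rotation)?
Circular: fix one position, arrange the rest. (11-1)! = 3628800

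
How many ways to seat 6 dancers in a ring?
Circular: fix one position, arrange the rest. (6-1)! = 120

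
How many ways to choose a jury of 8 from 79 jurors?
C(79,8) = 79!/(8!×71!) = 26088783435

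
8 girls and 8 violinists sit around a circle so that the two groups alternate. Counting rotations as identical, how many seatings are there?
Fix one of the girls: (8-1)! ways for the remaining girls, × 8! ways for the violinists = 5040 × 40320 = 203212800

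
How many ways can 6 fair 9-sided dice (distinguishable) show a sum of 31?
Coefficient of x^31 in (x + x² + ... + x^9)^6. By inclusion-exclusion on dice exceeding 9: Σ_j (-1)^j C(6,j)·C(31-1-9j, 5) = C(6,0)·C(30,5) - C(6,1)·C(21,5) + C(6,2)·C(12,5) = 1·142506 - 6·20349 + 15·792 = 32292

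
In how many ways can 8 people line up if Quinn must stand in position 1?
Fix one position: (8-1)! = 5040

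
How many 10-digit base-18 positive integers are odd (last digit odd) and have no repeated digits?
Last∈{1,3,5,7,9,11,13,15,17}. Last=0: 0. Last nonzero: 9×16×P(16,8) = 74724249600. Total = 74724249600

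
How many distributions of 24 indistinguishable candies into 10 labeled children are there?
C(24+10-1, 10-1) = C(33, 9) = 38567100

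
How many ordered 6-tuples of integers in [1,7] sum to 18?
Coefficient of x^18 in (x + x² + ... + x^7)^6. By inclusion-exclusion on dice exceeding 7: Σ_j (-1)^j C(6,j)·C(18-1-7j, 5) = C(6,0)·C(17,5) - C(6,1)·C(10,5) = 1·6188 - 6·252 = 4676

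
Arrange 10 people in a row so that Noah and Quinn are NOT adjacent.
Total - adjacent = 10! - (10-1)!×2 = 3628800 - 725760 = 2903040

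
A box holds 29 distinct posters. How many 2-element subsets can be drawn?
C(29,2) = 29!/(2!×27!) = 406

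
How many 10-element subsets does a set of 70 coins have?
C(70,10) = 70!/(10!×60!) = 396704524216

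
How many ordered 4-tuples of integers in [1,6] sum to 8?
Coefficient of x^8 in (x + x² + ... + x^6)^4. By inclusion-exclusion on dice exceeding 6: Σ_j (-1)^j C(4,j)·C(8-1-6j, 3) = C(4,0)·C(7,3) = 1·35 = 35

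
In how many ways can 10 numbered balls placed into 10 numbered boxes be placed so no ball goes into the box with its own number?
!10 = Σ_{j=0}^{10} (-1)^j·10!/j! = 3628800 - 3628800 + 1814400 - 604800 + 151200 - 30240 + 5040 - 720 + 90 - 10 + 1 = 1334961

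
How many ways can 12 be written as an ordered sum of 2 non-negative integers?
C(12+2-1, 2-1) = C(13, 1) = 13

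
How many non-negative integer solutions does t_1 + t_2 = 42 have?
C(42+2-1, 2-1) = C(43, 1) = 43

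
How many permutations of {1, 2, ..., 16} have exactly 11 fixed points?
Choose the 11 fixed points C(16,11) = 4368, derange the rest: !5 = Σ_{j=0}^{5} (-1)^j·5!/j! = 120 - 120 + 60 - 20 + 5 - 1 = 44. Product = 4368 × 44 = 192192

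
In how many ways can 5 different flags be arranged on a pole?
5! = 120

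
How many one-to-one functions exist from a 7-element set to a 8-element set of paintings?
P(8,7) = 8!/(8-7)! = 40320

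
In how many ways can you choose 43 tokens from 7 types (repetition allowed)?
C(43+7-1, 7-1) = C(49, 6) = 13983816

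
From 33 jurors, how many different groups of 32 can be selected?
C(33,32) = 33!/(32!×1!) = 33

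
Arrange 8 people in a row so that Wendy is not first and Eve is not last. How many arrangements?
By inclusion-exclusion: 8! - 2×(8-1)! + (8-2)! = 40320 - 10080 + 720 = 30960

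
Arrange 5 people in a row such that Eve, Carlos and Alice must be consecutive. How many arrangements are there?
Treat the 3 as one block: (5-3+1)! × 3! = 6 × 6 = 36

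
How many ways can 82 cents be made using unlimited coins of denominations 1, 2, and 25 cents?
Coefficient of x^82 in 1/(1-x^1) · 1/(1-x^2) · 1/(1-x^25). Case on j = number of 25-cent coins (j = 0..3); remainder r = 82 - 25j is made from {1,2} in ⌊r/2⌋+1 ways. r = 82, 57, 32, 7 → 42 + 29 + 17 + 4 = 92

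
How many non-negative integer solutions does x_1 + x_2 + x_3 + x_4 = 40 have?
C(40+4-1, 4-1) = C(43, 3) = 12341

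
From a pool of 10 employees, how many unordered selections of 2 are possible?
C(10,2) = 10!/(2!×8!) = 45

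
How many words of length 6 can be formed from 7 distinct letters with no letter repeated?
P(7,6) = 7!/(7-6)! = 5040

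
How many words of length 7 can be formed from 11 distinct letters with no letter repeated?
P(11,7) = 11!/(11-7)! = 1663200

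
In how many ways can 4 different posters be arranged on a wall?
4! = 24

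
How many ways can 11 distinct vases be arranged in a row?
11! = 39916800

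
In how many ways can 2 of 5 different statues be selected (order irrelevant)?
C(5,2) = 5!/(2!×3!) = 10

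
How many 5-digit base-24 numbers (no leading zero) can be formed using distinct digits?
First digit: 23 choices (nonzero). Then descending: 23 × 23 × 22 × 21 × 20 = 4887960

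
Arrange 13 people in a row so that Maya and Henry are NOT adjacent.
Total - adjacent = 13! - (13-1)!×2 = 6227020800 - 958003200 = 5269017600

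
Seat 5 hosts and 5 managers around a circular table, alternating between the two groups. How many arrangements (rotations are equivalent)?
Fix one of the hosts: (5-1)! ways for the remaining hosts, × 5! ways for the managers = 24 × 120 = 2880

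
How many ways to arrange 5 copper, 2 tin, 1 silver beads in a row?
8! / (5! × 2! × 1!) = 168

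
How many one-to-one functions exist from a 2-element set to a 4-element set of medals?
P(4,2) = 4!/(4-2)! = 12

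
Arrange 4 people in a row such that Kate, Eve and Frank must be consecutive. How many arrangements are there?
Treat the 3 as one block: (4-3+1)! × 3! = 2 × 6 = 12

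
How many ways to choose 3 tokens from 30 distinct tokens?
C(30,3) = 30!/(3!×27!) = 4060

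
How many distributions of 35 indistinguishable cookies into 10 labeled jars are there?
C(35+10-1, 10-1) = C(44, 9) = 708930508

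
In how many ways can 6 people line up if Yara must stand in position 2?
Fix one position: (6-1)! = 120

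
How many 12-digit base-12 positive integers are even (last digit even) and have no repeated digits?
Last∈{0,2,4,6,8,10}. Last=0: 39916800. Last nonzero: 5×10×P(10,10) = 181440000. Total = 221356800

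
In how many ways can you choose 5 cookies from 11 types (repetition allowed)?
C(5+11-1, 11-1) = C(15, 10) = 3003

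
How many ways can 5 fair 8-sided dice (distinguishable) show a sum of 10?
Coefficient of x^10 in (x + x² + ... + x^8)^5. By inclusion-exclusion on dice exceeding 8: Σ_j (-1)^j C(5,j)·C(10-1-8j, 4) = C(5,0)·C(9,4) = 1·126 = 126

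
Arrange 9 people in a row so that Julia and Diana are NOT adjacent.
Total - adjacent = 9! - (9-1)!×2 = 362880 - 80640 = 282240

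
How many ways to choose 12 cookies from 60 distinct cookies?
C(60,12) = 60!/(12!×48!) = 1399358844975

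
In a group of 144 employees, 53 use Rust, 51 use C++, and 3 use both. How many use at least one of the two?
|A∪B| = |A| + |B| - |A∩B| = 53 + 51 - 3 = 101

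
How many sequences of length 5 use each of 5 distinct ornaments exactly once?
5! = 120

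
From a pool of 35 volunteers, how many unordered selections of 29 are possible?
C(35,29) = 35!/(29!×6!) = 1623160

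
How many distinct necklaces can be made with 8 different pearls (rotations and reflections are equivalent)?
(8-1)!/2 = 5040/2 = 2520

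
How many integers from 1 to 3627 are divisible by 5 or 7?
⌊3627/5⌋ + ⌊3627/7⌋ - ⌊3627/35⌋ = 725 + 518 - 103 = 1140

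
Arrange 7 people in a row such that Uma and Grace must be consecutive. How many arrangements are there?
Treat the 2 as one block: (7-2+1)! × 2! = 720 × 2 = 1440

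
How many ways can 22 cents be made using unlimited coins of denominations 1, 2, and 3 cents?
Coefficient of x^22 in 1/(1-x^1) · 1/(1-x^2) · 1/(1-x^3). Case on j = number of 3-cent coins (j = 0..7); remainder r = 22 - 3j is made from {1,2} in ⌊r/2⌋+1 ways. r = 22, 19, 16, 13, 10, 7, 4, 1 → 12 + 10 + 9 + 7 + 6 + 4 + 3 + 1 = 52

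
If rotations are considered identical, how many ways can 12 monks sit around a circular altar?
Circular: fix one position, arrange the rest. (12-1)! = 39916800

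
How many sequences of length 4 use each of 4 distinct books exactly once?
4! = 24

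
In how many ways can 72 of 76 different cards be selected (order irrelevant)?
C(76,72) = 76!/(72!×4!) = 1282975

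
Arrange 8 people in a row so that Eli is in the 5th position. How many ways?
Fix one position: (8-1)! = 5040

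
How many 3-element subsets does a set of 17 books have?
C(17,3) = 17!/(3!×14!) = 680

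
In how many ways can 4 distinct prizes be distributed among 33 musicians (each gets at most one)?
P(33,4) = 33!/(33-4)! = 982080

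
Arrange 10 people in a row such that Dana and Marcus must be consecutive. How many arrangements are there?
Treat the 2 as one block: (10-2+1)! × 2! = 362880 × 2 = 725760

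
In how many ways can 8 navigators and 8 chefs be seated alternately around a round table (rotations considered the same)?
Fix one of the navigators: (8-1)! ways for the remaining navigators, × 8! ways for the chefs = 5040 × 40320 = 203212800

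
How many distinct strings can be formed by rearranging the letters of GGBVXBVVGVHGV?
13! / (5! × 2! × 1! × 1! × 4!) = 1081080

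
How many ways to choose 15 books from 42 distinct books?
C(42,15) = 42!/(15!×27!) = 98672427616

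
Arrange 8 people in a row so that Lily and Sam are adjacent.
Treat as block: (8-1)! × 2! = 5040 × 2 = 10080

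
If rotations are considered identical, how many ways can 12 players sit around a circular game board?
Circular: fix one position, arrange the rest. (12-1)! = 39916800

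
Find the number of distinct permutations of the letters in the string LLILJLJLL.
9! / (2! × 1! × 6!) = 252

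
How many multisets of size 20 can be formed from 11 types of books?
C(20+11-1, 11-1) = C(30, 10) = 30045015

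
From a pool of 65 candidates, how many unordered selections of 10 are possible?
C(65,10) = 65!/(10!×55!) = 179013799328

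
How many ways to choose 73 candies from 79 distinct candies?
C(79,73) = 79!/(73!×6!) = 277962685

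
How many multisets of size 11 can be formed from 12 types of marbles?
C(11+12-1, 12-1) = C(22, 11) = 705432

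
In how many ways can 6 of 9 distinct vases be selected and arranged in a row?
P(9,6) = 9!/(9-6)! = 60480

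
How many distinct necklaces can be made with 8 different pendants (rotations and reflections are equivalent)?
(8-1)!/2 = 5040/2 = 2520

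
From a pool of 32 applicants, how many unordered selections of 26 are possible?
C(32,26) = 32!/(26!×6!) = 906192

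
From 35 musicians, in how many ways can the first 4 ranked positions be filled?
P(35,4) = 35!/(35-4)! = 1256640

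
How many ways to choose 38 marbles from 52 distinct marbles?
C(52,38) = 52!/(38!×14!) = 1768966344600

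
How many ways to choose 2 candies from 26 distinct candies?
C(26,2) = 26!/(2!×24!) = 325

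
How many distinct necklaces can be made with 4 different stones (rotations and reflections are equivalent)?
(4-1)!/2 = 6/2 = 3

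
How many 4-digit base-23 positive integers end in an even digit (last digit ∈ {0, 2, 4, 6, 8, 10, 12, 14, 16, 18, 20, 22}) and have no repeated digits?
Last∈{0,2,4,6,8,10,12,14,16,18,20,22}. Last=0: 9240. Last nonzero: 11×21×P(21,2) = 97020. Total = 106260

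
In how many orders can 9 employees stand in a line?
9! = 362880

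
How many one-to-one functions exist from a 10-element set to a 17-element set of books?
P(17,10) = 17!/(17-10)! = 70572902400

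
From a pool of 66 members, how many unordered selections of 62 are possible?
C(66,62) = 66!/(62!×4!) = 720720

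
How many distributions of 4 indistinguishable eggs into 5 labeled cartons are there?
C(4+5-1, 5-1) = C(8, 4) = 70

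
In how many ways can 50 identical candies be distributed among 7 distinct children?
C(50+7-1, 7-1) = C(56, 6) = 32468436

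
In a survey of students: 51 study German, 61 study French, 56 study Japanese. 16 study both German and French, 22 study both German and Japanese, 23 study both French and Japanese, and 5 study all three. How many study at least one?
|A∪B∪C| = 51+61+56-16-22-23+5 = 112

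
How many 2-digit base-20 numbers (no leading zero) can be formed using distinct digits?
First digit: 19 choices (nonzero). Then descending: 19 × 19 = 361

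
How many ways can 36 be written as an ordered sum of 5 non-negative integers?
C(36+5-1, 5-1) = C(40, 4) = 91390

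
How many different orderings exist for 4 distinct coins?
4! = 24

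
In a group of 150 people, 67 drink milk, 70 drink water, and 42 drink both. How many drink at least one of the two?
|A∪B| = |A| + |B| - |A∩B| = 67 + 70 - 42 = 95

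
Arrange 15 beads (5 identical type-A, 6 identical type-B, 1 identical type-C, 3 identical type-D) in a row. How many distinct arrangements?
15! / (5! × 6! × 1! × 3!) = 2522520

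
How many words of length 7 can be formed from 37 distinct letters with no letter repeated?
P(37,7) = 37!/(37-7)! = 51889178880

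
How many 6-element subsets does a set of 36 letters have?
C(36,6) = 36!/(6!×30!) = 1947792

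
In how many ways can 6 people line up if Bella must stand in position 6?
Fix one position: (6-1)! = 120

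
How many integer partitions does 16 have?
Pentagonal recurrence p(n) = p(n-1) + p(n-2) - p(n-5) - p(n-7) + p(n-12) + p(n-15) - ... gives p(0..15) = 1, 1, 2, 3, 5, 7, 11, 15, 22, 30, 42, 56, 77, 101, 135, 176. p(16) = p(15) + p(14) - p(11) - p(9) + p(4) + p(1) = 176 + 135 - 56 - 30 + 5 + 1 = 231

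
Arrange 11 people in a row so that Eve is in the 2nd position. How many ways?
Fix one position: (11-1)! = 3628800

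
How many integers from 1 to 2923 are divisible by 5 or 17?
⌊2923/5⌋ + ⌊2923/17⌋ - ⌊2923/85⌋ = 584 + 171 - 34 = 721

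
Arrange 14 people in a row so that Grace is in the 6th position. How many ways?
Fix one position: (14-1)! = 6227020800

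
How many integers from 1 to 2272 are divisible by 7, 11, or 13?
⌊2272/7⌋+⌊2272/11⌋+⌊2272/13⌋ - ⌊2272/77⌋-⌊2272/91⌋-⌊2272/143⌋ + ⌊2272/1001⌋ = 324+206+174 - 29-24-15 + 2 = 638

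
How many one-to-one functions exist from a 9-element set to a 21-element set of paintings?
P(21,9) = 21!/(21-9)! = 106661318400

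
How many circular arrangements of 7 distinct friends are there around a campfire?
Circular: fix one position, arrange the rest. (7-1)! = 720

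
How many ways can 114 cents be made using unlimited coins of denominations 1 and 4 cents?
Coefficient of x^114 in 1/(1-x^1) · 1/(1-x^4). Use j coins of 4 for j = 0..⌊114/4⌋ = 28, the rest in 1s: 28 + 1 = 29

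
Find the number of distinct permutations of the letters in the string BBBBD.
5! / (1! × 4!) = 5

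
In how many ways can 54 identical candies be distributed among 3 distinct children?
C(54+3-1, 3-1) = C(56, 2) = 1540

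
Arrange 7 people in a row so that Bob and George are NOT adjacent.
Total - adjacent = 7! - (7-1)!×2 = 5040 - 1440 = 3600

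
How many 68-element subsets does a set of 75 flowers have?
C(75,68) = 75!/(68!×7!) = 1984829850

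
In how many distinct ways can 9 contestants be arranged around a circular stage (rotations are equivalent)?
Circular: fix one position, arrange the rest. (9-1)! = 40320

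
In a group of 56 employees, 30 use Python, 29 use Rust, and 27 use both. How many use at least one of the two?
|A∪B| = |A| + |B| - |A∩B| = 30 + 29 - 27 = 32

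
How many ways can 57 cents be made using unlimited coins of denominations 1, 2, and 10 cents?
Coefficient of x^57 in 1/(1-x^1) · 1/(1-x^2) · 1/(1-x^10). Case on j = number of 10-cent coins (j = 0..5); remainder r = 57 - 10j is made from {1,2} in ⌊r/2⌋+1 ways. r = 57, 47, 37, 27, 17, 7 → 29 + 24 + 19 + 14 + 9 + 4 = 99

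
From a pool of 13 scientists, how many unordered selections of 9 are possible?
C(13,9) = 13!/(9!×4!) = 715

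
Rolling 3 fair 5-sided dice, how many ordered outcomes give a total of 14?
Coefficient of x^14 in (x + x² + ... + x^5)^3. By inclusion-exclusion on dice exceeding 5: Σ_j (-1)^j C(3,j)·C(14-1-5j, 2) = C(3,0)·C(13,2) - C(3,1)·C(8,2) + C(3,2)·C(3,2) = 1·78 - 3·28 + 3·3 = 3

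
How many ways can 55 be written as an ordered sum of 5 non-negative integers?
C(55+5-1, 5-1) = C(59, 4) = 455126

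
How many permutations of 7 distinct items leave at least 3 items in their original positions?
Exactly j fixed points: C(7,j)·!(7-j); sum over j ≥ 3 (derangement numbers via !m = (m-1)·(!(m-1) + !(m-2)): !0..!4 = 1, 0, 1, 2, 9). Σ_{j=3}^{7} C(7,j)·!(7-j) = C(7,3)·!4 + C(7,4)·!3 + C(7,5)·!2 + C(7,6)·!1 + C(7,7)·!0 = 35·9 + 35·2 + 21·1 + 7·0 + 1·1 = 407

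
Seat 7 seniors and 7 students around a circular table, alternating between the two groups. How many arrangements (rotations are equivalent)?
Fix one of the seniors: (7-1)! ways for the remaining seniors, × 7! ways for the students = 720 × 5040 = 3628800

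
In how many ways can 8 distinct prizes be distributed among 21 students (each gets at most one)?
P(21,8) = 21!/(21-8)! = 8204716800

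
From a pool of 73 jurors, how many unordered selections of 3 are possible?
C(73,3) = 73!/(3!×70!) = 62196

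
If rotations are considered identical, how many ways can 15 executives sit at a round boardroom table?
Circular: fix one position, arrange the rest. (15-1)! = 87178291200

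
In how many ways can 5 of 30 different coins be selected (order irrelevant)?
C(30,5) = 30!/(5!×25!) = 142506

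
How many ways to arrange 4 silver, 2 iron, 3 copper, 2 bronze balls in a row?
11! / (4! × 2! × 3! × 2!) = 69300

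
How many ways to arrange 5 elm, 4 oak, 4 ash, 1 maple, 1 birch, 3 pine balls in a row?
18! / (5! × 4! × 4! × 1! × 1! × 3!) = 15437822400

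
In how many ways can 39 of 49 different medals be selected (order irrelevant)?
C(49,39) = 49!/(39!×10!) = 8217822536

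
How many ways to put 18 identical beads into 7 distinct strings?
C(18+7-1, 7-1) = C(24, 6) = 134596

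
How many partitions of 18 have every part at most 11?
Let r_j(i) = number of partitions of i into parts ≤ j, for i = 0..18. r_1(i) = 1 for all i; r_j(i) = r_{j-1}(i) + r_j(i-j). Rows j = 2..11: ≤2: 1 1 2 2 3 3 4 4 5 5 6 6 7 7 8 8 9 9 10; ≤3: 1 1 2 3 4 5 7 8 10 12 14 16 19 21 24 27 30 33 37; ≤4: 1 1 2 3 5 6 9 11 15 18 23 27 34 39 47 54 64 72 84; ≤5: 1 1 2 3 5 7 10 13 18 23 30 37 47 57 70 84 101 119 141; ≤6: 1 1 2 3 5 7 11 14 20 26 35 44 58 71 90 110 136 163 199; ≤7: 1 1 2 3 5 7 11 15 21 28 38 49 65 82 105 131 164 201 248; ≤8: 1 1 2 3 5 7 11 15 22 29 40 52 70 89 116 146 186 230 288; ≤9: 1 1 2 3 5 7 11 15 22 30 41 54 73 94 123 157 201 252 318; ≤10: 1 1 2 3 5 7 11 15 22 30 42 55 75 97 128 164 212 267 340; ≤11: 1 1 2 3 5 7 11 15 22 30 42 56 76 99 131 169 219 278 355. r_11(18) = 355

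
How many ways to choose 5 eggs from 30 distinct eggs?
C(30,5) = 30!/(5!×25!) = 142506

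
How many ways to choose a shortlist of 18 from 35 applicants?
C(35,18) = 35!/(18!×17!) = 4537567650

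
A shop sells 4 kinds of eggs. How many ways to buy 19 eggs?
C(19+4-1, 4-1) = C(22, 3) = 1540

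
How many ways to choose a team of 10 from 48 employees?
C(48,10) = 48!/(10!×38!) = 6540715896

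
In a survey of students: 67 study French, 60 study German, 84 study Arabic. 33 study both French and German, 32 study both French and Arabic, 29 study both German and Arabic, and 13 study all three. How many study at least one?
|A∪B∪C| = 67+60+84-33-32-29+13 = 130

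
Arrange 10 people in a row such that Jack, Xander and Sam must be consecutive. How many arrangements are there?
Treat the 3 as one block: (10-3+1)! × 3! = 40320 × 6 = 241920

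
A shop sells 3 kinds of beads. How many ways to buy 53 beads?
C(53+3-1, 3-1) = C(55, 2) = 1485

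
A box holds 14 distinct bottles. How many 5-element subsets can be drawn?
C(14,5) = 14!/(5!×9!) = 2002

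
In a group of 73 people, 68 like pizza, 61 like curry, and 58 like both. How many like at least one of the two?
|A∪B| = |A| + |B| - |A∩B| = 68 + 61 - 58 = 71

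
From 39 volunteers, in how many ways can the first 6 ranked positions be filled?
P(39,6) = 39!/(39-6)! = 2349088560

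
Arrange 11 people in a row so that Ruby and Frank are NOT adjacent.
Total - adjacent = 11! - (11-1)!×2 = 39916800 - 7257600 = 32659200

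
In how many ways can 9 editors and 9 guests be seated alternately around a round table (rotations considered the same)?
Fix one of the editors: (9-1)! ways for the remaining editors, × 9! ways for the guests = 40320 × 362880 = 14631321600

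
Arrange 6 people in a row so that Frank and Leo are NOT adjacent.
Total - adjacent = 6! - (6-1)!×2 = 720 - 240 = 480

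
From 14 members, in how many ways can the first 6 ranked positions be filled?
P(14,6) = 14!/(14-6)! = 2162160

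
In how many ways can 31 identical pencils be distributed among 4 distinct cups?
C(31+4-1, 4-1) = C(34, 3) = 5984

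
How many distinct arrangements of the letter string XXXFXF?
6! / (4! × 2!) = 15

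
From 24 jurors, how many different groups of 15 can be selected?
C(24,15) = 24!/(15!×9!) = 1307504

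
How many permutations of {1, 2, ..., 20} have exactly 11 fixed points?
Choose the 11 fixed points C(20,11) = 167960, derange the rest: !9 = Σ_{j=0}^{9} (-1)^j·9!/j! = 362880 - 362880 + 181440 - 60480 + 15120 - 3024 + 504 - 72 + 9 - 1 = 133496. Product = 167960 × 133496 = 22421988160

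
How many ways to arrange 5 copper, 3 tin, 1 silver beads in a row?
9! / (5! × 3! × 1!) = 504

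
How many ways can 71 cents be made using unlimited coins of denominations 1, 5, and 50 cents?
Coefficient of x^71 in 1/(1-x^1) · 1/(1-x^5) · 1/(1-x^50). Case on j = number of 50-cent coins (j = 0..1); remainder r = 71 - 50j is made from {1,5} in ⌊r/5⌋+1 ways. r = 71, 21 → 15 + 5 = 20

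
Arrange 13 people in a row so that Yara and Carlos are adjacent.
Treat as block: (13-1)! × 2! = 479001600 × 2 = 958003200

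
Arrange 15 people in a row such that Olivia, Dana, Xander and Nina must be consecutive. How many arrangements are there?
Treat the 4 as one block: (15-4+1)! × 4! = 479001600 × 24 = 11496038400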